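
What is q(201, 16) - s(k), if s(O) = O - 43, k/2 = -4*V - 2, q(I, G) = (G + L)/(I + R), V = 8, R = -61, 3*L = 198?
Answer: 7811/70 ≈ 111.59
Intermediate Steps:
L = 66 (L = (1/3)*198 = 66)
q(I, G) = (66 + G)/(-61 + I) (q(I, G) = (G + 66)/(I - 61) = (66 + G)/(-61 + I))
k = -68 (k = 2*(-4*8 - 2) = 2*(-32 - 2) = 2*(-34) = -68)
s(O) = -43 + O
q(201, 16) - s(k) = (66 + 16)/(-61 + 201) - (-43 - 68) = 82/140 - 1*(-111) = (1/140)*82 + 111 = 41/70 + 111 = 7811/70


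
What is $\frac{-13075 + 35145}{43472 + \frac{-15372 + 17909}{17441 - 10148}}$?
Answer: $\frac{160956510}{317043833} \approx 0.50768$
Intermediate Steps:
$\frac{-13075 + 35145}{43472 + \frac{-15372 + 17909}{17441 - 10148}} = \frac{22070}{43472 + \frac{2537}{7293}} = \frac{22070}{\frac{317043833}{7293}} = 22070 \cdot \frac{7293}{317043833} = \frac{160956510}{317043833}$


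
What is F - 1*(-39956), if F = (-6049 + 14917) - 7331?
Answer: 41493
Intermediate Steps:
F = 1537 (F = 8868 - 7331 = 1537)
F - 1*(-39956) = 1537 - 1*(-39956) = 1537 + 39956 = 41493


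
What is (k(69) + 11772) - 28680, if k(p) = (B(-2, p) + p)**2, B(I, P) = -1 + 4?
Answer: -11724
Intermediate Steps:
B(I, P) = 3
k(p) = (3 + p)**2
(k(69) + 11772) - 28680 = ((3 + 69)**2 + 11772) - 28680 = (72**2 + 11772) - 28680 = (5184 + 11772) - 28680 = 16956 - 28680 = -11724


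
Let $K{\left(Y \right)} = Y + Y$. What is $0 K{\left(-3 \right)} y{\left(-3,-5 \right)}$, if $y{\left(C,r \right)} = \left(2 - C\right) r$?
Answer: $0$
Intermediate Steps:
$K{\left(Y \right)} = 2 Y$
$y{\left(C,r \right)} = r \left(2 - C\right)$
$0 K{\left(-3 \right)} y{\left(-3,-5 \right)} = 0 \cdot 2 \left(-3\right) \left(- 5 \left(2 - -3\right)\right) = 0 \left(-6\right) \left(- 5 \left(2 + 3\right)\right) = 0 \left(\left(-5\right) 5\right) = 0 \left(-25\right) = 0$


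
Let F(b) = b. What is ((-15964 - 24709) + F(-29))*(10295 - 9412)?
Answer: -35939866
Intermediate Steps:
((-15964 - 24709) + F(-29))*(10295 - 9412) = ((-15964 - 24709) - 29)*(10295 - 9412) = (-40673 - 29)*883 = -40702*883 = -35939866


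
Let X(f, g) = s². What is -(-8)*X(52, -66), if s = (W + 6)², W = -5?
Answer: 8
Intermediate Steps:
s = 1 (s = (-5 + 6)² = 1² = 1)
X(f, g) = 1 (X(f, g) = 1² = 1)
-(-8)*X(52, -66) = -(-8) = -8*(-1) = 8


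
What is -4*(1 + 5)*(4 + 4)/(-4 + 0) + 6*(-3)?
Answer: 30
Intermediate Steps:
-4*(1 + 5)*(4 + 4)/(-4 + 0) + 6*(-3) = -24*8/(-4) - 18 = -24*8*(-1/4) - 18 = -24*(-2) - 18 = -4*(-12) - 18 = 48 - 18 = 30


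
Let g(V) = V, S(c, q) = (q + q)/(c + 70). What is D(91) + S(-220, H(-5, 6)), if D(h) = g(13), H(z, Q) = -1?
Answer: 976/75 ≈ 13.013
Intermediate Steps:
S(c, q) = 2*q/(70 + c) (S(c, q) = (2*q)/(70 + c) = 2*q/(70 + c))
D(h) = 13
D(91) + S(-220, H(-5, 6)) = 13 + 2*(-1)/(70 - 220) = 13 + 2*(-1)/(-150) = 13 + 2*(-1)*(-1/150) = 13 + 1/75 = 976/75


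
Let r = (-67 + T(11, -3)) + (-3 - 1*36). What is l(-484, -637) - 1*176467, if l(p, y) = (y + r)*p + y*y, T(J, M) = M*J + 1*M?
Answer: 606338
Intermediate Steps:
T(J, M) = M + J*M (T(J, M) = J*M + M = M + J*M)
r = -142 (r = (-67 - 3*(1 + 11)) + (-3 - 1*36) = (-67 - 3*12) + (-3 - 36) = (-67 - 36) - 39 = -103 - 39 = -142)
l(p, y) = y² + p*(-142 + y) (l(p, y) = (y - 142)*p + y*y = (-142 + y)*p + y² = p*(-142 + y) + y² = y² + p*(-142 + y))
l(-484, -637) - 1*176467 = ((-637)² - 142*(-484) - 484*(-637)) - 1*176467 = (405769 + 68728 + 308308) - 176467 = 782805 - 176467 = 606338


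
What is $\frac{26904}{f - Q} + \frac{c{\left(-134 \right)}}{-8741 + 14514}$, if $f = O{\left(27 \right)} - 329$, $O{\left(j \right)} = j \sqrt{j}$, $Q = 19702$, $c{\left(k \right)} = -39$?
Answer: $- \frac{173711016133}{128680579883} - \frac{121068 \sqrt{3}}{22290071} \approx -1.3593$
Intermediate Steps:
$O{\left(j \right)} = j^{\frac{3}{2}}$
$f = -329 + 81 \sqrt{3}$ ($f = 27^{\frac{3}{2}} - 329 = 81 \sqrt{3} - 329 = -329 + 81 \sqrt{3} \approx -188.7$)
$\frac{26904}{f - Q} + \frac{c{\left(-134 \right)}}{-8741 + 14514} = \frac{26904}{\left(-329 + 81 \sqrt{3}\right) - 19702} - \frac{39}{-8741 + 14514} = \frac{26904}{\left(-329 + 81 \sqrt{3}\right) - 19702} - \frac{39}{5773} = \frac{26904}{-20031 + 81 \sqrt{3}} - \frac{39}{5773} = - \frac{39}{5773} + \frac{26904}{-20031 + 81 \sqrt{3}}$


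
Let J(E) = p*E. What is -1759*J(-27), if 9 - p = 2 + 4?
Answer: 142479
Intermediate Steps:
p = 3 (p = 9 - (2 + 4) = 9 - 1*6 = 9 - 6 = 3)
J(E) = 3*E
-1759*J(-27) = -5277*(-27) = -1759*(-81) = 142479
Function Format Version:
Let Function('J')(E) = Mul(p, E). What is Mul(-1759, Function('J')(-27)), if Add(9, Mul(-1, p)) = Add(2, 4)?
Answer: 142479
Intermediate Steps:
p = 3 (p = Add(9, Mul(-1, Add(2, 4))) = Add(9, Mul(-1, 6)) = Add(9, -6) = 3)
Function('J')(E) = Mul(3, E)
Mul(-1759, Function('J')(-27)) = Mul(-1759, Mul(3, -27)) = Mul(-1759, -81) = 142479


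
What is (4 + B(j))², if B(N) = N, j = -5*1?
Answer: 1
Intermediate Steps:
j = -5
(4 + B(j))² = (4 - 5)² = (-1)² = 1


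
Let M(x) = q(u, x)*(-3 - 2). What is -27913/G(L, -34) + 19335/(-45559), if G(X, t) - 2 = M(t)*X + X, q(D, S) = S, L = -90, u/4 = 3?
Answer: 974161387/701061892 ≈ 1.3896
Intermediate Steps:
u = 12 (u = 4*3 = 12)
M(x) = -5*x (M(x) = x*(-3 - 2) = x*(-5) = -5*x)
G(X, t) = 2 + X - 5*X*t (G(X, t) = 2 + ((-5*t)*X + X) = 2 + (-5*X*t + X) = 2 + (X - 5*X*t) = 2 + X - 5*X*t)
-27913/G(L, -34) + 19335/(-45559) = -27913/(2 - 90 - 5*(-90)*(-34)) + 19335/(-45559) = -27913/(2 - 90 - 15300) + 19335*(-1/45559) = -27913/(-15388) - 19335/45559 = -27913*(-1/15388) - 19335/45559 = 27913/15388 - 19335/45559 = 974161387/701061892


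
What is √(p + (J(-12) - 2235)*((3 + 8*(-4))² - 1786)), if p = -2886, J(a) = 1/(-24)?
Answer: √33747654/4 ≈ 1452.3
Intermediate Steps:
J(a) = -1/24
√(p + (J(-12) - 2235)*((3 + 8*(-4))² - 1786)) = √(-2886 + (-1/24 - 2235)*((3 + 8*(-4))² - 1786)) = √(-2886 - 53641*((3 - 32)² - 1786)/24) = √(-2886 - 53641*((-29)² - 1786)/24) = √(-2886 - 53641*(841 - 1786)/24) = √(-2886 - 53641/24*(-945)) = √(-2886 + 16896915/8) = √(16873827/8) = √33747654/4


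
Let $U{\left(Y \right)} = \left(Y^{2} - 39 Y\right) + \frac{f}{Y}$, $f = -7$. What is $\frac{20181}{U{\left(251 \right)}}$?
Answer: $\frac{5065431}{13356205} \approx 0.37926$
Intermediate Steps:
$U{\left(Y \right)} = Y^{2} - 39 Y - \frac{7}{Y}$ ($U{\left(Y \right)} = \left(Y^{2} - 39 Y\right) - \frac{7}{Y} = Y^{2} - 39 Y - \frac{7}{Y}$)
$\frac{20181}{U{\left(251 \right)}} = \frac{20181}{\frac{1}{251} \left(-7 + 251^{2} \left(-39 + 251\right)\right)} = \frac{20181}{\frac{1}{251} \left(-7 + 63001 \cdot 212\right)} = \frac{20181}{\frac{1}{251} \left(-7 + 13356212\right)} = \frac{20181}{\frac{1}{251} \cdot 13356205} = \frac{20181}{\frac{13356205}{251}} = 20181 \cdot \frac{251}{13356205} = \frac{5065431}{13356205}$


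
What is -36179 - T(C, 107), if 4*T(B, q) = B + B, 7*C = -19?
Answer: -506487/14 ≈ -36178.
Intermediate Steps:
C = -19/7 (C = (⅐)*(-19) = -19/7 ≈ -2.7143)
T(B, q) = B/2 (T(B, q) = (B + B)/4 = (2*B)/4 = B/2)
-36179 - T(C, 107) = -36179 - (-19)/(2*7) = -36179 - 1*(-19/14) = -36179 + 19/14 = -506487/14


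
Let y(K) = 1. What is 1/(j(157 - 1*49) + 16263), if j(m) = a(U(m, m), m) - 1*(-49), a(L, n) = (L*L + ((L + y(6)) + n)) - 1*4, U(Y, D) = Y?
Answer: 1/28189 ≈ 3.5475e-5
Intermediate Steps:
a(L, n) = -3 + L + n + L² (a(L, n) = (L*L + ((L + 1) + n)) - 1*4 = (L² + ((1 + L) + n)) - 4 = (L² + (1 + L + n)) - 4 = (1 + L + n + L²) - 4 = -3 + L + n + L²)
j(m) = 46 + m² + 2*m (j(m) = (-3 + m + m + m²) - 1*(-49) = (-3 + m² + 2*m) + 49 = 46 + m² + 2*m)
1/(j(157 - 1*49) + 16263) = 1/((46 + (157 - 1*49)² + 2*(157 - 1*49)) + 16263) = 1/((46 + (157 - 49)² + 2*(157 - 49)) + 16263) = 1/((46 + 108² + 2*108) + 16263) = 1/((46 + 11664 + 216) + 16263) = 1/(11926 + 16263) = 1/28189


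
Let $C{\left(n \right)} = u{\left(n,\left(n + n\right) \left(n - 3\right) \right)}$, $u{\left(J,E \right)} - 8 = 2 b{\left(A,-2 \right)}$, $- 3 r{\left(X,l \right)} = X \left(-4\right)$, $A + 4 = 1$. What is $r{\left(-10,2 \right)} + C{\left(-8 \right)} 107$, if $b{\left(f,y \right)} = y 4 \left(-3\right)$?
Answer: $\frac{17936}{3} \approx 5978.7$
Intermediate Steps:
$A = -3$ ($A = -4 + 1 = -3$)
$b{\left(f,y \right)} = - 12 y$ ($b{\left(f,y \right)} = 4 y \left(-3\right) = - 12 y$)
$r{\left(X,l \right)} = \frac{4 X}{3}$ ($r{\left(X,l \right)} = - \frac{X \left(-4\right)}{3} = - \frac{\left(-4\right) X}{3} = \frac{4 X}{3}$)
$u{\left(J,E \right)} = 56$ ($u{\left(J,E \right)} = 8 + 2 \left(\left(-12\right) \left(-2\right)\right) = 8 + 2 \cdot 24 = 8 + 48 = 56$)
$C{\left(n \right)} = 56$
$r{\left(-10,2 \right)} + C{\left(-8 \right)} 107 = \frac{4}{3} \left(-10\right) + 56 \cdot 107 = - \frac{40}{3} + 5992 = \frac{17936}{3}$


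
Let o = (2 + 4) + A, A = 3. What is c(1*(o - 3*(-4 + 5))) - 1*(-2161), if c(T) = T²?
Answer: 2197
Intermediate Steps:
o = 9 (o = (2 + 4) + 3 = 6 + 3 = 9)
c(1*(o - 3*(-4 + 5))) - 1*(-2161) = (1*(9 - 3*(-4 + 5)))² - 1*(-2161) = (1*(9 - 3*1))² + 2161 = (1*(9 - 3))² + 2161 = (1*6)² + 2161 = 6² + 2161 = 36 + 2161 = 2197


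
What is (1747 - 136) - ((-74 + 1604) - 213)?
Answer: 294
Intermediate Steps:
(1747 - 136) - ((-74 + 1604) - 213) = 1611 - (1530 - 213) = 1611 - 1*1317 = 1611 - 1317 = 294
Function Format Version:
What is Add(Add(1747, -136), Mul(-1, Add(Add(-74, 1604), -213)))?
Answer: 294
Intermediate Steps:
Add(Add(1747, -136), Mul(-1, Add(Add(-74, 1604), -213))) = Add(1611, Mul(-1, Add(1530, -213))) = Add(1611, Mul(-1, 1317)) = Add(1611, -1317) = 294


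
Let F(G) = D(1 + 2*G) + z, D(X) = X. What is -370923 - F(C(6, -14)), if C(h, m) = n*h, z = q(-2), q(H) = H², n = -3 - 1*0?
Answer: -370892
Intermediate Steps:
n = -3 (n = -3 + 0 = -3)
z = 4 (z = (-2)² = 4)
C(h, m) = -3*h
F(G) = 5 + 2*G (F(G) = (1 + 2*G) + 4 = 5 + 2*G)
-370923 - F(C(6, -14)) = -370923 - (5 + 2*(-3*6)) = -370923 - (5 + 2*(-18)) = -370923 - (5 - 36) = -370923 - 1*(-31) = -370923 + 31 = -370892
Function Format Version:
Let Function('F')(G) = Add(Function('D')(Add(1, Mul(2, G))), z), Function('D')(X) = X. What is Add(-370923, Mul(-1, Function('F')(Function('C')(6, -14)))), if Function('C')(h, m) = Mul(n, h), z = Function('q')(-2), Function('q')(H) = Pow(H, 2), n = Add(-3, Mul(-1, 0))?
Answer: -370892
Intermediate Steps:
n = -3 (n = Add(-3, 0) = -3)
z = 4 (z = Pow(-2, 2) = 4)
Function('C')(h, m) = Mul(-3, h)
Function('F')(G) = Add(5, Mul(2, G)) (Function('F')(G) = Add(Add(1, Mul(2, G)), 4) = Add(5, Mul(2, G)))
Add(-370923, Mul(-1, Function('F')(Function('C')(6, -14)))) = Add(-370923, Mul(-1, Add(5, Mul(2, Mul(-3, 6))))) = Add(-370923, Mul(-1, Add(5, Mul(2, -18)))) = Add(-370923, Mul(-1, Add(5, -36))) = Add(-370923, Mul(-1, -31)) = Add(-370923, 31) = -370892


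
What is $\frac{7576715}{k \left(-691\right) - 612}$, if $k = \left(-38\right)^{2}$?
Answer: $- \frac{7576715}{998416} \approx -7.5887$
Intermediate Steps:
$k = 1444$
$\frac{7576715}{k \left(-691\right) - 612} = \frac{7576715}{1444 \left(-691\right) - 612} = \frac{7576715}{-997804 - 612} = \frac{7576715}{-998416} = 7576715 \left(- \frac{1}{998416}\right) = - \frac{7576715}{998416}$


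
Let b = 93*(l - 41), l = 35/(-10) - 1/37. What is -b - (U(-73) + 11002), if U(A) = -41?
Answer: -504679/74 ≈ -6820.0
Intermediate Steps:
l = -261/74 (l = 35*(-⅒) - 1*1/37 = -7/2 - 1/37 = -261/74 ≈ -3.5270)
b = -306435/74 (b = 93*(-261/74 - 41) = 93*(-3295/74) = -306435/74 ≈ -4141.0)
-b - (U(-73) + 11002) = -1*(-306435/74) - (-41 + 11002) = 306435/74 - 1*10961 = 306435/74 - 10961 = -504679/74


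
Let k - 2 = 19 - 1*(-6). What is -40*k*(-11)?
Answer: 11880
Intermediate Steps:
k = 27 (k = 2 + (19 - 1*(-6)) = 2 + (19 + 6) = 2 + 25 = 27)
-40*k*(-11) = -40*27*(-11) = -1080*(-11) = 11880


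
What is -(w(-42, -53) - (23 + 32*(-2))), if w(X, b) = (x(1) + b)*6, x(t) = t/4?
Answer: 551/2 ≈ 275.50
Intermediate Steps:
x(t) = t/4 (x(t) = t*(¼) = t/4)
w(X, b) = 3/2 + 6*b (w(X, b) = ((¼)*1 + b)*6 = (¼ + b)*6 = 3/2 + 6*b)
-(w(-42, -53) - (23 + 32*(-2))) = -((3/2 + 6*(-53)) - (23 + 32*(-2))) = -((3/2 - 318) - (23 - 64)) = -(-633/2 - 1*(-41)) = -(-633/2 + 41) = -1*(-551/2) = 551/2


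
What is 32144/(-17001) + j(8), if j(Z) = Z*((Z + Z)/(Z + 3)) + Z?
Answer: 3318632/187011 ≈ 17.746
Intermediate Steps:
j(Z) = Z + 2*Z²/(3 + Z) (j(Z) = Z*((2*Z)/(3 + Z)) + Z = Z*(2*Z/(3 + Z)) + Z = 2*Z²/(3 + Z) + Z = Z + 2*Z²/(3 + Z))
32144/(-17001) + j(8) = 32144/(-17001) + 3*8*(1 + 8)/(3 + 8) = 32144*(-1/17001) + 3*8*9/11 = -32144/17001 + 3*8*(1/11)*9 = -32144/17001 + 216/11 = 3318632/187011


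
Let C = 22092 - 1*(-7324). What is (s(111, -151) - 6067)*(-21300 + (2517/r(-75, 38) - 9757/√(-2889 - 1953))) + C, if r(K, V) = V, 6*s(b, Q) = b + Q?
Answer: 257992431/2 - 177782297*I*√538/4842 ≈ 1.29e+8 - 8.5164e+5*I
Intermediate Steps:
s(b, Q) = Q/6 + b/6 (s(b, Q) = (b + Q)/6 = (Q + b)/6 = Q/6 + b/6)
C = 29416 (C = 22092 + 7324 = 29416)
(s(111, -151) - 6067)*(-21300 + (2517/r(-75, 38) - 9757/√(-2889 - 1953))) + C = (((⅙)*(-151) + (⅙)*111) - 6067)*(-21300 + (2517/38 - 9757/√(-2889 - 1953))) + 29416 = ((-151/6 + 37/2) - 6067)*(-21300 + (2517*(1/38) - 9757*(-I*√538/1614))) + 29416 = (-20/3 - 6067)*(-21300 + (2517/38 - 9757*(-I*√538/1614))) + 29416 = -18221*(-21300 + (2517/38 - (-9757)*I*√538/1614))/3 + 29416 = -18221*(-21300 + (2517/38 + 9757*I*√538/1614))/3 + 29416 = -18221*(-806883/38 + 9757*I*√538/1614)/3 + 29416 = (257933599/2 - 177782297*I*√538/4842) + 29416 = 257992431/2 - 177782297*I*√538/4842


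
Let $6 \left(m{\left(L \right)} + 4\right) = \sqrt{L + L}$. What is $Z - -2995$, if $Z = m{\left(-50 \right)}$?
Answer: $2991 + \frac{5 i}{3} \approx 2991.0 + 1.6667 i$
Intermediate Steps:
$m{\left(L \right)} = -4 + \frac{\sqrt{2} \sqrt{L}}{6}$ ($m{\left(L \right)} = -4 + \frac{\sqrt{L + L}}{6} = -4 + \frac{\sqrt{2 L}}{6} = -4 + \frac{\sqrt{2} \sqrt{L}}{6}$)
$Z = -4 + \frac{5 i}{3}$ ($Z = -4 + \frac{\sqrt{2} \sqrt{-50}}{6} = -4 + \frac{\sqrt{2} \cdot 5 i \sqrt{2}}{6} = -4 + \frac{5 i}{3} \approx -4.0 + 1.6667 i$)
$Z - -2995 = \left(-4 + \frac{5 i}{3}\right) - -2995 = \left(-4 + \frac{5 i}{3}\right) + \left(3021 - 26\right) = \left(-4 + \frac{5 i}{3}\right) + 2995 = 2991 + \frac{5 i}{3}$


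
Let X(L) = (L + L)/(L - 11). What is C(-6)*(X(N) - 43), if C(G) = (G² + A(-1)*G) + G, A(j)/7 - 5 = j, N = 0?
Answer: 5934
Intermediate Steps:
A(j) = 35 + 7*j
C(G) = G² + 29*G (C(G) = (G² + (35 + 7*(-1))*G) + G = (G² + (35 - 7)*G) + G = (G² + 28*G) + G = G² + 29*G)
X(L) = 2*L/(-11 + L) (X(L) = (2*L)/(-11 + L) = 2*L/(-11 + L))
C(-6)*(X(N) - 43) = (-6*(29 - 6))*(2*0/(-11 + 0) - 43) = (-6*23)*(2*0/(-11) - 43) = -138*(2*0*(-1/11) - 43) = -138*(0 - 43) = -138*(-43) = 5934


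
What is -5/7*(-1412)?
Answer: 7060/7 ≈ 1008.6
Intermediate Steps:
-5/7*(-1412) = 7060/7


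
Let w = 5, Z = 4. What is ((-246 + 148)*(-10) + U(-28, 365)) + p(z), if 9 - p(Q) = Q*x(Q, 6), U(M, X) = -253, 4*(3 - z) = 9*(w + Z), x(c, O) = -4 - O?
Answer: 1127/2 ≈ 563.50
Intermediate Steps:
z = -69/4 (z = 3 - 9*(5 + 4)/4 = 3 - 9*9/4 = 3 - 1/4*81 = 3 - 81/4 = -69/4 ≈ -17.250)
p(Q) = 9 + 10*Q (p(Q) = 9 - Q*(-4 - 1*6) = 9 - Q*(-4 - 6) = 9 - Q*(-10) = 9 - (-10)*Q = 9 + 10*Q)
((-246 + 148)*(-10) + U(-28, 365)) + p(z) = ((-246 + 148)*(-10) - 253) + (9 + 10*(-69/4)) = (-98*(-10) - 253) + (9 - 345/2) = (980 - 253) - 327/2 = 727 - 327/2 = 1127/2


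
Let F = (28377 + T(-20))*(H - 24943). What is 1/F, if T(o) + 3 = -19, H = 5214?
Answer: -1/559415795 ≈ -1.7876e-9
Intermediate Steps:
T(o) = -22 (T(o) = -3 - 19 = -22)
F = -559415795 (F = (28377 - 22)*(5214 - 24943) = 28355*(-19729) = -559415795)
1/F = 1/(-559415795) = -1/559415795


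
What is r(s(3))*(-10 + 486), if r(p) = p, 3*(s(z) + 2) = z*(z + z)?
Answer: 1904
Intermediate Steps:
s(z) = -2 + 2*z²/3 (s(z) = -2 + (z*(z + z))/3 = -2 + (z*(2*z))/3 = -2 + (2*z²)/3 = -2 + 2*z²/3)
r(s(3))*(-10 + 486) = (-2 + (⅔)*3²)*(-10 + 486) = (-2 + (⅔)*9)*476 = (-2 + 6)*476 = 4*476 = 1904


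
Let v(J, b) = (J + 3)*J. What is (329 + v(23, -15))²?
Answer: 859329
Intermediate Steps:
v(J, b) = J*(3 + J) (v(J, b) = (3 + J)*J = J*(3 + J))
(329 + v(23, -15))² = (329 + 23*(3 + 23))² = (329 + 23*26)² = (329 + 598)² = 927² = 859329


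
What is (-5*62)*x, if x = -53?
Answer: 16430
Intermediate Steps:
(-5*62)*x = -5*62*(-53) = -310*(-53) = 16430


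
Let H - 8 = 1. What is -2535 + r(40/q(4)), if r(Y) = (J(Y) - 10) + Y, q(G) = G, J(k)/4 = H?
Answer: -2499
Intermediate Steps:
H = 9 (H = 8 + 1 = 9)
J(k) = 36 (J(k) = 4*9 = 36)
r(Y) = 26 + Y (r(Y) = (36 - 10) + Y = 26 + Y)
-2535 + r(40/q(4)) = -2535 + (26 + 40/4) = -2535 + (26 + 40*(¼)) = -2535 + (26 + 10) = -2535 + 36 = -2499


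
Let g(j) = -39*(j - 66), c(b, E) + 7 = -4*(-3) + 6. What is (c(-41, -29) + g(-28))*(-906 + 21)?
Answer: -3254145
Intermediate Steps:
c(b, E) = 11 (c(b, E) = -7 + (-4*(-3) + 6) = -7 + (12 + 6) = -7 + 18 = 11)
g(j) = 2574 - 39*j (g(j) = -39*(-66 + j) = 2574 - 39*j)
(c(-41, -29) + g(-28))*(-906 + 21) = (11 + (2574 - 39*(-28)))*(-906 + 21) = (11 + (2574 + 1092))*(-885) = (11 + 3666)*(-885) = 3677*(-885) = -3254145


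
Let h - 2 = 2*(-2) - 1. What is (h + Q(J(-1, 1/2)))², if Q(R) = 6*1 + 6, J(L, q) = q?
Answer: 81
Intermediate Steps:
h = -3 (h = 2 + (2*(-2) - 1) = 2 + (-4 - 1) = 2 - 5 = -3)
Q(R) = 12 (Q(R) = 6 + 6 = 12)
(h + Q(J(-1, 1/2)))² = (-3 + 12)² = 9² = 81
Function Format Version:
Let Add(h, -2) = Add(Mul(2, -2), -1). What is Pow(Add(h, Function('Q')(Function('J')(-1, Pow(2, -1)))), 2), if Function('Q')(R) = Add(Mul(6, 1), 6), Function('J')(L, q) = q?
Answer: 81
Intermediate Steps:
h = -3 (h = Add(2, Add(Mul(2, -2), -1)) = Add(2, Add(-4, -1)) = Add(2, -5) = -3)
Function('Q')(R) = 12 (Function('Q')(R) = Add(6, 6) = 12)
Pow(Add(h, Function('Q')(Function('J')(-1, Pow(2, -1)))), 2) = Pow(Add(-3, 12), 2) = Pow(9, 2) = 81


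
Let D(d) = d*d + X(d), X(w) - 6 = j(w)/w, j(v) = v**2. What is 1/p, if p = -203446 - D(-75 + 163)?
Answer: -1/211284 ≈ -4.7330e-6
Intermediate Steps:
X(w) = 6 + w (X(w) = 6 + w**2/w = 6 + w)
D(d) = 6 + d + d**2 (D(d) = d*d + (6 + d) = d**2 + (6 + d) = 6 + d + d**2)
p = -211284 (p = -203446 - (6 + (-75 + 163) + (-75 + 163)**2) = -203446 - (6 + 88 + 88**2) = -203446 - (6 + 88 + 7744) = -203446 - 1*7838 = -203446 - 7838 = -211284)
1/p = 1/(-211284) = -1/211284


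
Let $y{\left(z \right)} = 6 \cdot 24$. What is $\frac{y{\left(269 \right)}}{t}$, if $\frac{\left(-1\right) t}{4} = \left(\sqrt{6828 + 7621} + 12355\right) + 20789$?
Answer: $- \frac{1193184}{1098510287} + \frac{36 \sqrt{14449}}{1098510287} \approx -0.0010822$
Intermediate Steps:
$y{\left(z \right)} = 144$
$t = -132576 - 4 \sqrt{14449}$ ($t = - 4 \left(\left(\sqrt{6828 + 7621} + 12355\right) + 20789\right) = - 4 \left(\left(\sqrt{14449} + 12355\right) + 20789\right) = - 4 \left(\left(12355 + \sqrt{14449}\right) + 20789\right) = - 4 \left(33144 + \sqrt{14449}\right) = -132576 - 4 \sqrt{14449} \approx -1.3306 \cdot 10^{5}$)
$\frac{y{\left(269 \right)}}{t} = \frac{144}{-132576 - 4 \sqrt{14449}}$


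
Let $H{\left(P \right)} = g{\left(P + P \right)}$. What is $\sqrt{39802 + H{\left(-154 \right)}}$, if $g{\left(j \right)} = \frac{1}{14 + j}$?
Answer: $\frac{\sqrt{70210722}}{42} \approx 199.5$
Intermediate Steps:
$H{\left(P \right)} = \frac{1}{14 + 2 P}$ ($H{\left(P \right)} = \frac{1}{14 + \left(P + P\right)} = \frac{1}{14 + 2 P}$)
$\sqrt{39802 + H{\left(-154 \right)}} = \sqrt{39802 + \frac{1}{2 \left(7 - 154\right)}} = \sqrt{39802 + \frac{1}{2 \left(-147\right)}} = \sqrt{39802 + \frac{1}{2} \left(- \frac{1}{147}\right)} = \sqrt{39802 - \frac{1}{294}} = \sqrt{\frac{11701787}{294}} = \frac{\sqrt{70210722}}{42}$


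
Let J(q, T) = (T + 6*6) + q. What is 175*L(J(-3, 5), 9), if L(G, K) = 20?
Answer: 3500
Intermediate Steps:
J(q, T) = 36 + T + q (J(q, T) = (T + 36) + q = (36 + T) + q = 36 + T + q)
175*L(J(-3, 5), 9) = 175*20 = 3500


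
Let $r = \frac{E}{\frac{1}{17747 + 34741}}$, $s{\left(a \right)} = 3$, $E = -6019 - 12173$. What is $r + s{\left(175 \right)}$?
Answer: $-954861693$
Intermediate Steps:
$E = -18192$
$r = -954861696$ ($r = - \frac{18192}{\frac{1}{17747 + 34741}} = - \frac{18192}{\frac{1}{52488}} = - 18192 \frac{1}{\frac{1}{52488}} = \left(-18192\right) 52488 = -954861696$)
$r + s{\left(175 \right)} = -954861696 + 3 = -954861693$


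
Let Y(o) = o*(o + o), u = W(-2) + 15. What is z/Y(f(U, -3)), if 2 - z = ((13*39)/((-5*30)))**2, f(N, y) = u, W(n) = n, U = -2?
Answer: -23561/845000 ≈ -0.027883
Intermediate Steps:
u = 13 (u = -2 + 15 = 13)
f(N, y) = 13
z = -23561/2500 (z = 2 - ((13*39)/((-5*30)))**2 = 2 - (507/(-150))**2 = 2 - (507*(-1/150))**2 = 2 - (-169/50)**2 = 2 - 1*28561/2500 = 2 - 28561/2500 = -23561/2500 ≈ -9.4244)
Y(o) = 2*o**2 (Y(o) = o*(2*o) = 2*o**2)
z/Y(f(U, -3)) = -23561/(2500*(2*13**2)) = -23561/(2500*(2*169)) = -23561/2500/338 = -23561/2500*1/338 = -23561/845000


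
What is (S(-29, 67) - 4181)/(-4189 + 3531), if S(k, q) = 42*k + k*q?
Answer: 3671/329 ≈ 11.158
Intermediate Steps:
(S(-29, 67) - 4181)/(-4189 + 3531) = (-29*(42 + 67) - 4181)/(-4189 + 3531) = (-29*109 - 4181)/(-658) = (-3161 - 4181)*(-1/658) = -7342*(-1/658) = 3671/329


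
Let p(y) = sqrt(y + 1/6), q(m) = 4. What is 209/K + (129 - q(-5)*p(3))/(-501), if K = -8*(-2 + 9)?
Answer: -37311/9352 + 2*sqrt(114)/1503 ≈ -3.9754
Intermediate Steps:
K = -56 (K = -8*7 = -56)
p(y) = sqrt(1/6 + y) (p(y) = sqrt(y + 1/6) = sqrt(1/6 + y))
209/K + (129 - q(-5)*p(3))/(-501) = 209/(-56) + (129 - 4*sqrt(6 + 36*3)/6)/(-501) = 209*(-1/56) + (129 - 4*sqrt(6 + 108)/6)*(-1/501) = -209/56 + (129 - 4*sqrt(114)/6)*(-1/501) = -209/56 + (129 - 2*sqrt(114)/3)*(-1/501) = -209/56 + (-43/167 + 2*sqrt(114)/1503) = -37311/9352 + 2*sqrt(114)/1503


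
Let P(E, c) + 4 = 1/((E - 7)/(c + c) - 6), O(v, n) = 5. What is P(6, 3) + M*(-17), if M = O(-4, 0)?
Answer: -3299/37 ≈ -89.162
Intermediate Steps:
M = 5
P(E, c) = -4 + 1/(-6 + (-7 + E)/(2*c)) (P(E, c) = -4 + 1/((E - 7)/(c + c) - 6) = -4 + 1/((-7 + E)/((2*c)) - 6) = -4 + 1/((-7 + E)*(1/(2*c)) - 6) = -4 + 1/((-7 + E)/(2*c) - 6) = -4 + 1/(-6 + (-7 + E)/(2*c)))
P(6, 3) + M*(-17) = 2*(-14 - 25*3 + 2*6)/(7 - 1*6 + 12*3) + 5*(-17) = 2*(-14 - 75 + 12)/(7 - 6 + 36) - 85 = 2*(-77)/37 - 85 = 2*(1/37)*(-77) - 85 = -154/37 - 85 = -3299/37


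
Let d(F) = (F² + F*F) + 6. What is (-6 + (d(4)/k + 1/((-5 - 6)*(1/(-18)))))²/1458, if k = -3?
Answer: 157922/793881 ≈ 0.19892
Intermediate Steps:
d(F) = 6 + 2*F² (d(F) = (F² + F²) + 6 = 2*F² + 6 = 6 + 2*F²)
(-6 + (d(4)/k + 1/((-5 - 6)*(1/(-18)))))²/1458 = (-6 + ((6 + 2*4²)/(-3) + 1/((-5 - 6)*(1/(-18)))))²/1458 = (-6 + ((6 + 2*16)*(-⅓) + 1/((-11)*(-1/18))))²*(1/1458) = (-6 + ((6 + 32)*(-⅓) - 1/11*(-18)))²*(1/1458) = (-6 + (38*(-⅓) + 18/11))²*(1/1458) = (-6 + (-38/3 + 18/11))²*(1/1458) = (-6 - 364/33)²*(1/1458) = (-562/33)²*(1/1458) = (315844/1089)*(1/1458) = 157922/793881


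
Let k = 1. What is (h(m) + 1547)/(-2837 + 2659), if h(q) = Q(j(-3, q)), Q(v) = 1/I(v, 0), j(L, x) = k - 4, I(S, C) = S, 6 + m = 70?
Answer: -2320/267 ≈ -8.6891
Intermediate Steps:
m = 64 (m = -6 + 70 = 64)
j(L, x) = -3 (j(L, x) = 1 - 4 = -3)
Q(v) = 1/v
h(q) = -⅓ (h(q) = 1/(-3) = -⅓)
(h(m) + 1547)/(-2837 + 2659) = (-⅓ + 1547)/(-2837 + 2659) = (4640/3)/(-178) = (4640/3)*(-1/178) = -2320/267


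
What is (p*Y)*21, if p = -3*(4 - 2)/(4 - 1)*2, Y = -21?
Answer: 1764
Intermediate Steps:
p = -4 (p = -6/3*2 = -3*⅔*2 = -2*2 = -4)
(p*Y)*21 = -4*(-21)*21 = 84*21 = 1764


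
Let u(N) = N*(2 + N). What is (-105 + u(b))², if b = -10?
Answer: 625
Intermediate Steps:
(-105 + u(b))² = (-105 - 10*(2 - 10))² = (-105 - 10*(-8))² = (-105 + 80)² = (-25)² = 625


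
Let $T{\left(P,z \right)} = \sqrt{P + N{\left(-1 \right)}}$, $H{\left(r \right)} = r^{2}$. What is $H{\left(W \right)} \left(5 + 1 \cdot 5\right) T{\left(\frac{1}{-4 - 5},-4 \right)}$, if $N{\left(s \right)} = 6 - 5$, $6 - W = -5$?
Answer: $\frac{2420 \sqrt{2}}{3} \approx 1140.8$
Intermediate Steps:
$W = 11$ ($W = 6 - -5 = 6 + 5 = 11$)
$N{\left(s \right)} = 1$
$T{\left(P,z \right)} = \sqrt{1 + P}$ ($T{\left(P,z \right)} = \sqrt{P + 1} = \sqrt{1 + P}$)
$H{\left(W \right)} \left(5 + 1 \cdot 5\right) T{\left(\frac{1}{-4 - 5},-4 \right)} = 11^{2} \left(5 + 1 \cdot 5\right) \sqrt{1 + \frac{1}{-4 - 5}} = 121 \left(5 + 5\right) \sqrt{1 + \frac{1}{-9}} = 121 \cdot 10 \sqrt{1 - \frac{1}{9}} = 1210 \sqrt{\frac{8}{9}} = 1210 \frac{2 \sqrt{2}}{3} = \frac{2420 \sqrt{2}}{3}$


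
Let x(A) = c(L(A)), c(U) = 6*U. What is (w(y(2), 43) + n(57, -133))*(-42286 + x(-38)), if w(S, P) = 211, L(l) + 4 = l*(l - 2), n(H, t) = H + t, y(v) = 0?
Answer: -4480650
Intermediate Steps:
L(l) = -4 + l*(-2 + l) (L(l) = -4 + l*(l - 2) = -4 + l*(-2 + l))
x(A) = -24 - 12*A + 6*A² (x(A) = 6*(-4 + A² - 2*A) = -24 - 12*A + 6*A²)
(w(y(2), 43) + n(57, -133))*(-42286 + x(-38)) = (211 + (57 - 133))*(-42286 + (-24 - 12*(-38) + 6*(-38)²)) = (211 - 76)*(-42286 + (-24 + 456 + 6*1444)) = 135*(-42286 + (-24 + 456 + 8664)) = 135*(-42286 + 9096) = 135*(-33190) = -4480650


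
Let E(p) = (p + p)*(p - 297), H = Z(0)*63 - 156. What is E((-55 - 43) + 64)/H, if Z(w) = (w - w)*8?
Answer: -5627/39 ≈ -144.28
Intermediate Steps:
Z(w) = 0 (Z(w) = 0*8 = 0)
H = -156 (H = 0*63 - 156 = 0 - 156 = -156)
E(p) = 2*p*(-297 + p) (E(p) = (2*p)*(-297 + p) = 2*p*(-297 + p))
E((-55 - 43) + 64)/H = (2*((-55 - 43) + 64)*(-297 + ((-55 - 43) + 64)))/(-156) = (2*(-98 + 64)*(-297 + (-98 + 64)))*(-1/156) = (2*(-34)*(-297 - 34))*(-1/156) = (2*(-34)*(-331))*(-1/156) = 22508*(-1/156) = -5627/39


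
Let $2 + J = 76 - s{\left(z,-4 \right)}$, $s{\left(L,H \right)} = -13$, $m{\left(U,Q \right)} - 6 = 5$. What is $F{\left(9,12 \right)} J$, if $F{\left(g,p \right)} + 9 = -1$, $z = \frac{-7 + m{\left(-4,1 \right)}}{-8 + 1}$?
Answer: $-870$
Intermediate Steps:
$m{\left(U,Q \right)} = 11$ ($m{\left(U,Q \right)} = 6 + 5 = 11$)
$z = - \frac{4}{7}$ ($z = \frac{-7 + 11}{-8 + 1} = \frac{4}{-7} = 4 \left(- \frac{1}{7}\right) = - \frac{4}{7} \approx -0.57143$)
$F{\left(g,p \right)} = -10$ ($F{\left(g,p \right)} = -9 - 1 = -10$)
$J = 87$ ($J = -2 + \left(76 - -13\right) = -2 + \left(76 + 13\right) = -2 + 89 = 87$)
$F{\left(9,12 \right)} J = \left(-10\right) 87 = -870$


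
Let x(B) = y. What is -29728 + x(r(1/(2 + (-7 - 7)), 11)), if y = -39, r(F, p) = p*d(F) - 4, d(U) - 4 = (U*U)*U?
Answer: -29767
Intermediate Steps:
d(U) = 4 + U³ (d(U) = 4 + (U*U)*U = 4 + U²*U = 4 + U³)
r(F, p) = -4 + p*(4 + F³) (r(F, p) = p*(4 + F³) - 4 = -4 + p*(4 + F³))
x(B) = -39
-29728 + x(r(1/(2 + (-7 - 7)), 11)) = -29728 - 39 = -29767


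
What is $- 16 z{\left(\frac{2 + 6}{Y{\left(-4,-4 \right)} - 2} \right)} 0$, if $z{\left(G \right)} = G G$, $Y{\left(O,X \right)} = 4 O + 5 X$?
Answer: $0$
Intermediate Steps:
$z{\left(G \right)} = G^{2}$
$- 16 z{\left(\frac{2 + 6}{Y{\left(-4,-4 \right)} - 2} \right)} 0 = - 16 \left(\frac{2 + 6}{\left(4 \left(-4\right) + 5 \left(-4\right)\right) - 2}\right)^{2} \cdot 0 = - 16 \left(\frac{8}{\left(-16 - 20\right) - 2}\right)^{2} \cdot 0 = - 16 \left(\frac{8}{-36 - 2}\right)^{2} \cdot 0 = - 16 \left(\frac{8}{-38}\right)^{2} \cdot 0 = - 16 \left(8 \left(- \frac{1}{38}\right)\right)^{2} \cdot 0 = - 16 \left(- \frac{4}{19}\right)^{2} \cdot 0 = \left(-16\right) \frac{16}{361} \cdot 0 = \left(- \frac{256}{361}\right) 0 = 0$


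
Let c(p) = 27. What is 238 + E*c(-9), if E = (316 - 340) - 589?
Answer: -16313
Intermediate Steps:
E = -613 (E = -24 - 589 = -613)
238 + E*c(-9) = 238 - 613*27 = 238 - 16551 = -16313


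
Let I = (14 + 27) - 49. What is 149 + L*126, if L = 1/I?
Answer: 533/4 ≈ 133.25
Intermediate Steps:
I = -8 (I = 41 - 49 = -8)
L = -1/8 (L = 1/(-8) = -1/8 ≈ -0.12500)
149 + L*126 = 149 - 1/8*126 = 149 - 63/4 = 533/4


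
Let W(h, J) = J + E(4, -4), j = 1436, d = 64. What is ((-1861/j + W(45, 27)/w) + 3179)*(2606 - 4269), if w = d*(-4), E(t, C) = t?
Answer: -485650185529/91904 ≈ -5.2843e+6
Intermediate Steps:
W(h, J) = 4 + J (W(h, J) = J + 4 = 4 + J)
w = -256 (w = 64*(-4) = -256)
((-1861/j + W(45, 27)/w) + 3179)*(2606 - 4269) = ((-1861/1436 + (4 + 27)/(-256)) + 3179)*(2606 - 4269) = ((-1861*1/1436 + 31*(-1/256)) + 3179)*(-1663) = ((-1861/1436 - 31/256) + 3179)*(-1663) = (-130233/91904 + 3179)*(-1663) = (292032583/91904)*(-1663) = -485650185529/91904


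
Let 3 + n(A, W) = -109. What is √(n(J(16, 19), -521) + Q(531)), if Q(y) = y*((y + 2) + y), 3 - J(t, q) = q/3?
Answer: 14*√2882 ≈ 751.58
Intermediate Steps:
J(t, q) = 3 - q/3
n(A, W) = -112 (n(A, W) = -3 - 109 = -112)
Q(y) = y*(2 + 2*y) (Q(y) = y*((2 + y) + y) = y*(2 + 2*y))
√(n(J(16, 19), -521) + Q(531)) = √(-112 + 2*531*(1 + 531)) = √(-112 + 2*531*532) = √(-112 + 564984) = √564872 = 14*√2882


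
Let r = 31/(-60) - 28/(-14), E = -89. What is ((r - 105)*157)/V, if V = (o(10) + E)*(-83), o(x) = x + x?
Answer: -975127/343620 ≈ -2.8378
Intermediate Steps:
o(x) = 2*x
r = 89/60 (r = 31*(-1/60) - 28*(-1/14) = -31/60 + 2 = 89/60 ≈ 1.4833)
V = 5727 (V = (2*10 - 89)*(-83) = (20 - 89)*(-83) = -69*(-83) = 5727)
((r - 105)*157)/V = ((89/60 - 105)*157)/5727 = -6211/60*157*(1/5727) = -975127/60*1/5727 = -975127/343620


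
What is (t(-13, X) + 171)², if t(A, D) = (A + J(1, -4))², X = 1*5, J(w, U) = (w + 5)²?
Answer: 490000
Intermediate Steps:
J(w, U) = (5 + w)²
X = 5
t(A, D) = (36 + A)² (t(A, D) = (A + (5 + 1)²)² = (A + 6²)² = (A + 36)² = (36 + A)²)
(t(-13, X) + 171)² = ((36 - 13)² + 171)² = (23² + 171)² = (529 + 171)² = 700² = 490000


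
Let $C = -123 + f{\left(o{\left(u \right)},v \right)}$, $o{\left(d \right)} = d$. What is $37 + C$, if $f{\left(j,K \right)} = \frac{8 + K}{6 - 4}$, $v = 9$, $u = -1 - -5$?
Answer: $- \frac{155}{2} \approx -77.5$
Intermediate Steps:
$u = 4$ ($u = -1 + 5 = 4$)
$f{\left(j,K \right)} = 4 + \frac{K}{2}$ ($f{\left(j,K \right)} = \frac{8 + K}{2} = \left(8 + K\right) \frac{1}{2} = 4 + \frac{K}{2}$)
$C = - \frac{229}{2}$ ($C = -123 + \left(4 + \frac{1}{2} \cdot 9\right) = -123 + \left(4 + \frac{9}{2}\right) = -123 + \frac{17}{2} = - \frac{229}{2} \approx -114.5$)
$37 + C = 37 - \frac{229}{2} = - \frac{155}{2}$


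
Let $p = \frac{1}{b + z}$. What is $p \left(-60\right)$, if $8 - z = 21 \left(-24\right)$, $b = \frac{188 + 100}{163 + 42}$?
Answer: $- \frac{3075}{26312} \approx -0.11687$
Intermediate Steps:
$b = \frac{288}{205} \approx 1.4049$
$z = 512$ ($z = 8 - 21 \left(-24\right) = 8 - -504 = 8 + 504 = 512$)
$p = \frac{205}{105248}$ ($p = \frac{1}{\frac{288}{205} + 512} = \frac{1}{\frac{105248}{205}} = \frac{205}{105248} \approx 0.0019478$)
$p \left(-60\right) = \frac{205}{105248} \left(-60\right) = - \frac{3075}{26312}$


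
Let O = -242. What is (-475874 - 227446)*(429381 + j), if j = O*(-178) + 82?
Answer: -332346129480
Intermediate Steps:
j = 43158 (j = -242*(-178) + 82 = 43076 + 82 = 43158)
(-475874 - 227446)*(429381 + j) = (-475874 - 227446)*(429381 + 43158) = -703320*472539 = -332346129480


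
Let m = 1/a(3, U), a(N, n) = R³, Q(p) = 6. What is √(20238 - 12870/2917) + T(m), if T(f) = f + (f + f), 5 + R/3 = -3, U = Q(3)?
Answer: -1/4608 + 8*√2690083653/2917 ≈ 142.24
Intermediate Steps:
U = 6
R = -24 (R = -15 + 3*(-3) = -15 - 9 = -24)
a(N, n) = -13824 (a(N, n) = (-24)³ = -13824)
m = -1/13824 (m = 1/(-13824) = -1/13824 ≈ -7.2338e-5)
T(f) = 3*f (T(f) = f + 2*f = 3*f)
√(20238 - 12870/2917) + T(m) = √(20238 - 12870/2917) + 3*(-1/13824) = √(20238 - 12870*1/2917) - 1/4608 = √(20238 - 12870/2917) - 1/4608 = √(59021376/2917) - 1/4608 = 8*√2690083653/2917 - 1/4608 = -1/4608 + 8*√2690083653/2917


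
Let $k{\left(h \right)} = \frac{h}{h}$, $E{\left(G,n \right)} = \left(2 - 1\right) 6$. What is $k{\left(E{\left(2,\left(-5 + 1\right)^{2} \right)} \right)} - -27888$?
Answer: $27889$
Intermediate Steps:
$E{\left(G,n \right)} = 6$ ($E{\left(G,n \right)} = 1 \cdot 6 = 6$)
$k{\left(h \right)} = 1$
$k{\left(E{\left(2,\left(-5 + 1\right)^{2} \right)} \right)} - -27888 = 1 - -27888 = 1 + 27888 = 27889$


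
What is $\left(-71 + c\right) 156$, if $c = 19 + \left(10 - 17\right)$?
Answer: $-9204$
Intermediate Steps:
$c = 12$ ($c = 19 + \left(10 - 17\right) = 19 - 7 = 12$)
$\left(-71 + c\right) 156 = \left(-71 + 12\right) 156 = \left(-59\right) 156 = -9204$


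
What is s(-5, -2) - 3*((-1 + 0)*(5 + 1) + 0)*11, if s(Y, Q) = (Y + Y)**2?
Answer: 298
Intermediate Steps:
s(Y, Q) = 4*Y**2 (s(Y, Q) = (2*Y)**2 = 4*Y**2)
s(-5, -2) - 3*((-1 + 0)*(5 + 1) + 0)*11 = 4*(-5)**2 - 3*((-1 + 0)*(5 + 1) + 0)*11 = 4*25 - 3*(-1*6 + 0)*11 = 100 - 3*(-6 + 0)*11 = 100 - 3*(-6)*11 = 100 + 18*11 = 100 + 198 = 298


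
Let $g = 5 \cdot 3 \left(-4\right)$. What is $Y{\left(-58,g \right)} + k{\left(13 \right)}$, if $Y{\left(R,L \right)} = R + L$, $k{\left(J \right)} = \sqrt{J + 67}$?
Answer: $-118 + 4 \sqrt{5} \approx -109.06$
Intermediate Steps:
$k{\left(J \right)} = \sqrt{67 + J}$
$g = -60$ ($g = 15 \left(-4\right) = -60$)
$Y{\left(R,L \right)} = L + R$
$Y{\left(-58,g \right)} + k{\left(13 \right)} = \left(-60 - 58\right) + \sqrt{67 + 13} = -118 + \sqrt{80} = -118 + 4 \sqrt{5}$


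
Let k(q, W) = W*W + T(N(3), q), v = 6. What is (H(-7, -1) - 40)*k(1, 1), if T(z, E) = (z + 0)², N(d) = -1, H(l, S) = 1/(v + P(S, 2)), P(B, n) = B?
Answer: -398/5 ≈ -79.600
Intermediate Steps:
H(l, S) = 1/(6 + S)
T(z, E) = z²
k(q, W) = 1 + W² (k(q, W) = W*W + (-1)² = W² + 1 = 1 + W²)
(H(-7, -1) - 40)*k(1, 1) = (1/(6 - 1) - 40)*(1 + 1²) = (1/5 - 40)*(1 + 1) = (⅕ - 40)*2 = -199/5*2 = -398/5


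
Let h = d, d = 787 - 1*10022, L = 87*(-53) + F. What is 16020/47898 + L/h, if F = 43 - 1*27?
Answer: 4089289/4914867 ≈ 0.83202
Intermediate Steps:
F = 16 (F = 43 - 27 = 16)
L = -4595 (L = 87*(-53) + 16 = -4611 + 16 = -4595)
d = -9235 (d = 787 - 10022 = -9235)
h = -9235
16020/47898 + L/h = 16020/47898 - 4595/(-9235) = 16020*(1/47898) - 4595*(-1/9235) = 890/2661 + 919/1847 = 4089289/4914867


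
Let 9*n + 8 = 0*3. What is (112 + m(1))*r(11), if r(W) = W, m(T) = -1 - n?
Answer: 11077/9 ≈ 1230.8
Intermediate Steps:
n = -8/9 (n = -8/9 + (0*3)/9 = -8/9 + (⅑)*0 = -8/9 + 0 = -8/9 ≈ -0.88889)
m(T) = -⅑ (m(T) = -1 - 1*(-8/9) = -1 + 8/9 = -⅑)
(112 + m(1))*r(11) = (112 - ⅑)*11 = (1007/9)*11 = 11077/9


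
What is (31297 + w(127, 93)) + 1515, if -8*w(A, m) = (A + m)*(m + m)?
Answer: 27697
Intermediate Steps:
w(A, m) = -m*(A + m)/4 (w(A, m) = -(A + m)*(m + m)/8 = -(A + m)*2*m/8 = -m*(A + m)/4)
(31297 + w(127, 93)) + 1515 = (31297 - ¼*93*(127 + 93)) + 1515 = (31297 - ¼*93*220) + 1515 = (31297 - 5115) + 1515 = 26182 + 1515 = 27697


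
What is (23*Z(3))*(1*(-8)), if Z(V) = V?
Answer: -552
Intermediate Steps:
(23*Z(3))*(1*(-8)) = (23*3)*(1*(-8)) = 69*(-8) = -552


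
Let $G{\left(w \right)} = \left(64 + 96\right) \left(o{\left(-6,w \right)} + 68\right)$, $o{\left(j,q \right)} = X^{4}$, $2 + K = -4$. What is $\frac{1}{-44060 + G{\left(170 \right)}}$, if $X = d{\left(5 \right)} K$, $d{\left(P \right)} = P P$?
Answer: $\frac{1}{80999966820} \approx 1.2346 \cdot 10^{-11}$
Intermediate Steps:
$K = -6$ ($K = -2 - 4 = -6$)
$d{\left(P \right)} = P^{2}$
$X = -150$ ($X = 5^{2} \left(-6\right) = 25 \left(-6\right) = -150$)
$o{\left(j,q \right)} = 506250000$ ($o{\left(j,q \right)} = \left(-150\right)^{4} = 506250000$)
$G{\left(w \right)} = 81000010880$ ($G{\left(w \right)} = \left(64 + 96\right) \left(506250000 + 68\right) = 160 \cdot 506250068 = 81000010880$)
$\frac{1}{-44060 + G{\left(170 \right)}} = \frac{1}{-44060 + 81000010880} = \frac{1}{80999966820}$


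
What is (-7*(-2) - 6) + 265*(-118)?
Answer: -31262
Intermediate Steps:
(-7*(-2) - 6) + 265*(-118) = (14 - 6) - 31270 = 8 - 31270 = -31262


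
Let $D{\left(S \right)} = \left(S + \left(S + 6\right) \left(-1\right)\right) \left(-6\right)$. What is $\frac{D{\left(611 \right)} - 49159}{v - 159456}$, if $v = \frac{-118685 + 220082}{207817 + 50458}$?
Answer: $\frac{12687242825}{41183397003} \approx 0.30807$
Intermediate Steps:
$v = \frac{101397}{258275} \approx 0.39259$
$D{\left(S \right)} = 36$ ($D{\left(S \right)} = \left(S + \left(6 + S\right) \left(-1\right)\right) \left(-6\right) = \left(S - \left(6 + S\right)\right) \left(-6\right) = \left(-6\right) \left(-6\right) = 36$)
$\frac{D{\left(611 \right)} - 49159}{v - 159456} = \frac{36 - 49159}{\frac{101397}{258275} - 159456} = - \frac{49123}{- \frac{41183397003}{258275}} = \left(-49123\right) \left(- \frac{258275}{41183397003}\right) = \frac{12687242825}{41183397003}$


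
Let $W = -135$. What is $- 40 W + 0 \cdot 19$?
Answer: $5400$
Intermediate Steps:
$- 40 W + 0 \cdot 19 = \left(-40\right) \left(-135\right) + 0 \cdot 19 = 5400 + 0 = 5400$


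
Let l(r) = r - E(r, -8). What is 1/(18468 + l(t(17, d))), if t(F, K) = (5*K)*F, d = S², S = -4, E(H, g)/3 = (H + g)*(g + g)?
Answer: 1/84724 ≈ 1.1803e-5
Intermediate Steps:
E(H, g) = 6*g*(H + g) (E(H, g) = 3*((H + g)*(g + g)) = 3*((H + g)*(2*g)) = 3*(2*g*(H + g)) = 6*g*(H + g))
d = 16 (d = (-4)² = 16)
t(F, K) = 5*F*K
l(r) = -384 + 49*r (l(r) = r - 6*(-8)*(r - 8) = r - 6*(-8)*(-8 + r) = r - (384 - 48*r) = r + (-384 + 48*r) = -384 + 49*r)
1/(18468 + l(t(17, d))) = 1/(18468 + (-384 + 49*(5*17*16))) = 1/(18468 + (-384 + 49*1360)) = 1/(18468 + (-384 + 66640)) = 1/(18468 + 66256) = 1/84724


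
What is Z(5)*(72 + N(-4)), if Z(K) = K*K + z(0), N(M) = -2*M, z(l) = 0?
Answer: 2000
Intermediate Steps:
Z(K) = K² (Z(K) = K*K + 0 = K² + 0 = K²)
Z(5)*(72 + N(-4)) = 5²*(72 - 2*(-4)) = 25*(72 + 8) = 25*80 = 2000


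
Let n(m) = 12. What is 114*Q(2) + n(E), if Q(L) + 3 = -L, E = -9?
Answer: -558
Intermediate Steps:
Q(L) = -3 - L
114*Q(2) + n(E) = 114*(-3 - 1*2) + 12 = 114*(-3 - 2) + 12 = 114*(-5) + 12 = -570 + 12 = -558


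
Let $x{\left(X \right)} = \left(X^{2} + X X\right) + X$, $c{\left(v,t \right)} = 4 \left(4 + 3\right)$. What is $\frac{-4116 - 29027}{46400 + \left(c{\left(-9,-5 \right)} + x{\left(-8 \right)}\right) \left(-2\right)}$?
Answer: $- \frac{33143}{46104} \approx -0.71887$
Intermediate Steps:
$c{\left(v,t \right)} = 28$ ($c{\left(v,t \right)} = 4 \cdot 7 = 28$)
$x{\left(X \right)} = X + 2 X^{2}$ ($x{\left(X \right)} = \left(X^{2} + X^{2}\right) + X = 2 X^{2} + X = X + 2 X^{2}$)
$\frac{-4116 - 29027}{46400 + \left(c{\left(-9,-5 \right)} + x{\left(-8 \right)}\right) \left(-2\right)} = \frac{-4116 - 29027}{46400 + \left(28 - 8 \left(1 + 2 \left(-8\right)\right)\right) \left(-2\right)} = - \frac{33143}{46400 + \left(28 - 8 \left(1 - 16\right)\right) \left(-2\right)} = - \frac{33143}{46400 + \left(28 - -120\right) \left(-2\right)} = - \frac{33143}{46400 + \left(28 + 120\right) \left(-2\right)} = - \frac{33143}{46400 + 148 \left(-2\right)} = - \frac{33143}{46400 - 296} = - \frac{33143}{46104}$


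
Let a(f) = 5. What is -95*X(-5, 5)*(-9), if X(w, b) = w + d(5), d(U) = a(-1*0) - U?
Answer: -4275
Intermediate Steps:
d(U) = 5 - U
X(w, b) = w (X(w, b) = w + (5 - 1*5) = w + (5 - 5) = w + 0 = w)
-95*X(-5, 5)*(-9) = -95*(-5)*(-9) = 475*(-9) = -4275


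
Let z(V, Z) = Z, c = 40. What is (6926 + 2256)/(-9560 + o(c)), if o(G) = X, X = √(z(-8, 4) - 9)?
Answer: -17555984/18278721 - 9182*I*√5/91393605 ≈ -0.96046 - 0.00022465*I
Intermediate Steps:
X = I*√5 (X = √(4 - 9) = √(-5) = I*√5 ≈ 2.2361*I)
o(G) = I*√5
(6926 + 2256)/(-9560 + o(c)) = (6926 + 2256)/(-9560 + I*√5) = 9182/(-9560 + I*√5)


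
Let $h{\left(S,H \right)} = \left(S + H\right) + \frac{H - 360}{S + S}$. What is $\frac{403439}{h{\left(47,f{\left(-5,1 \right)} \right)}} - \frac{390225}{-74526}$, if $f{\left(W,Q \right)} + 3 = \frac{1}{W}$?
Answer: $\frac{471289037761}{46628434} \approx 10107.0$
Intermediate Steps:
$f{\left(W,Q \right)} = -3 + \frac{1}{W}$
$h{\left(S,H \right)} = H + S + \frac{-360 + H}{2 S}$ ($h{\left(S,H \right)} = \left(H + S\right) + \frac{-360 + H}{2 S} = H + S + \frac{-360 + H}{2 S}$)
$\frac{403439}{h{\left(47,f{\left(-5,1 \right)} \right)}} - \frac{390225}{-74526} = \frac{403439}{\frac{1}{47} \left(-180 + \frac{-3 + \frac{1}{-5}}{2} + 47 \left(\left(-3 + \frac{1}{-5}\right) + 47\right)\right)} - \frac{390225}{-74526} = \frac{403439}{\frac{1}{47} \left(-180 + \frac{-3 - \frac{1}{5}}{2} + 47 \left(\left(-3 - \frac{1}{5}\right) + 47\right)\right)} - - \frac{130075}{24842} = \frac{403439}{\frac{1}{47} \left(-180 + \frac{1}{2} \left(- \frac{16}{5}\right) + 47 \left(- \frac{16}{5} + 47\right)\right)} + \frac{130075}{24842} = \frac{403439}{\frac{1}{47} \left(-180 - \frac{8}{5} + 47 \cdot \frac{219}{5}\right)} + \frac{130075}{24842} = \frac{403439}{\frac{1}{47} \left(-180 - \frac{8}{5} + \frac{10293}{5}\right)} + \frac{130075}{24842} = \frac{403439}{\frac{1}{47} \cdot 1877} + \frac{130075}{24842} = \frac{403439}{\frac{1877}{47}} + \frac{130075}{24842} = 403439 \cdot \frac{47}{1877} + \frac{130075}{24842} = \frac{18961633}{1877} + \frac{130075}{24842} = \frac{471289037761}{46628434}$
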